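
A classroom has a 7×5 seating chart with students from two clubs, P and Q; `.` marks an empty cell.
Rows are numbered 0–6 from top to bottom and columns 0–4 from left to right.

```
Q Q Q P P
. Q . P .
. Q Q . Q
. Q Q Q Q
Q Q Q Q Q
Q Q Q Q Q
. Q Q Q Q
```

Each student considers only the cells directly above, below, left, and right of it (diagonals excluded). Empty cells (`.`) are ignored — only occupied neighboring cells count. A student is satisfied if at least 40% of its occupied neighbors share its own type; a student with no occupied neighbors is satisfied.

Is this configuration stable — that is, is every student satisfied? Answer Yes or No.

(0,0)Q 1/1 ✓
(0,1)Q 3/3 ✓
(0,2)Q 1/2 ✓
(0,3)P 2/3 ✓
(0,4)P 1/1 ✓
(1,1)Q 2/2 ✓
(1,3)P 1/1 ✓
(2,1)Q 3/3 ✓
(2,2)Q 2/2 ✓
(2,4)Q 1/1 ✓
(3,1)Q 3/3 ✓
(3,2)Q 4/4 ✓
(3,3)Q 3/3 ✓
(3,4)Q 3/3 ✓
(4,0)Q 2/2 ✓
(4,1)Q 4/4 ✓
(4,2)Q 4/4 ✓
(4,3)Q 4/4 ✓
(4,4)Q 3/3 ✓
(5,0)Q 2/2 ✓
(5,1)Q 4/4 ✓
(5,2)Q 4/4 ✓
(5,3)Q 4/4 ✓
(5,4)Q 3/3 ✓
(6,1)Q 2/2 ✓
(6,2)Q 3/3 ✓
(6,3)Q 3/3 ✓
(6,4)Q 2/2 ✓
All meet the threshold, so the configuration is stable.

Yes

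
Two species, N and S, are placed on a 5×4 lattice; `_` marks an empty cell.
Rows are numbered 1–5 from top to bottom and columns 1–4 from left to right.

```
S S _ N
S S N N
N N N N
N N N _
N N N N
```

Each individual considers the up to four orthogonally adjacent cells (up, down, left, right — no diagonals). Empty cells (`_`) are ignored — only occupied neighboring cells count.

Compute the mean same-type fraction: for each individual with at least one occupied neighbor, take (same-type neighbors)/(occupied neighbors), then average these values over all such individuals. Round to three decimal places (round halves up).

0.903

Row 1: (1,1)S 2/2 · (1,2)S 2/2 · (1,4)N 1/1
Row 2: (2,1)S 2/3 · (2,2)S 2/4 · (2,3)N 2/3 · (2,4)N 3/3
Row 3: (3,1)N 2/3 · (3,2)N 3/4 · (3,3)N 4/4 · (3,4)N 2/2
Row 4: (4,1)N 3/3 · (4,2)N 4/4 · (4,3)N 3/3
Row 5: (5,1)N 2/2 · (5,2)N 3/3 · (5,3)N 3/3 · (5,4)N 1/1
Sum over 18 individuals: 2/2 + 2/2 + 1/1 + 2/3 + 2/4 + 2/3 + 3/3 + 2/3 + 3/4 + 4/4 + 2/2 + 3/3 + 4/4 + 3/3 + 2/2 + 3/3 + 3/3 + 1/1 = 65/4; mean = 65/4 ÷ 18 = 65/72 = 0.902777… → 0.903.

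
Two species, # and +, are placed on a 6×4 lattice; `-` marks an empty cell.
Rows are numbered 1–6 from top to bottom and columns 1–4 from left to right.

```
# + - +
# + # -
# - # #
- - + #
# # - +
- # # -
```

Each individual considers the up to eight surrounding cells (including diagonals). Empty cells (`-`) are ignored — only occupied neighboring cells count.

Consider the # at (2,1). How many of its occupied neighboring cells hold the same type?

Occupied neighbors of (2,1): (1,1)=#, (1,2)=+, (2,2)=+, (3,1)=#.
Same type (#): 2 of 4.

2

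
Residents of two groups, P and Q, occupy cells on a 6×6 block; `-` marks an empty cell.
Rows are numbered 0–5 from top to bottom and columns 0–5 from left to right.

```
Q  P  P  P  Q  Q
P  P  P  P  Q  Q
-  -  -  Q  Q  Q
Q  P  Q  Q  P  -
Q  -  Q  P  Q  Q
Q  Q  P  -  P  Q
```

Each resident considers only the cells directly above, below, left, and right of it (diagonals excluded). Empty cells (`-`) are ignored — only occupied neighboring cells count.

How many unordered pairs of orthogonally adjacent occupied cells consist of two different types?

Scan each occupied cell's neighbors to the right and below so each pair is counted once.
Row 0: Q(0,0)–P(0,1)≠ Q(0,0)–P(1,0)≠ P(0,1)–P(0,2)= P(0,1)–P(1,1)= P(0,2)–P(0,3)= P(0,2)–P(1,2)= P(0,3)–Q(0,4)≠ P(0,3)–P(1,3)= Q(0,4)–Q(0,5)= Q(0,4)–Q(1,4)= Q(0,5)–Q(1,5)=  → 3/11 unlike.
Row 1: P(1,0)–P(1,1)= P(1,1)–P(1,2)= P(1,2)–P(1,3)= P(1,3)–Q(1,4)≠ P(1,3)–Q(2,3)≠ Q(1,4)–Q(1,5)= Q(1,4)–Q(2,4)= Q(1,5)–Q(2,5)=  → 2/8 unlike.
Row 2: Q(2,3)–Q(2,4)= Q(2,3)–Q(3,3)= Q(2,4)–Q(2,5)= Q(2,4)–P(3,4)≠  → 1/4 unlike.
Row 3: Q(3,0)–P(3,1)≠ Q(3,0)–Q(4,0)= P(3,1)–Q(3,2)≠ Q(3,2)–Q(3,3)= Q(3,2)–Q(4,2)= Q(3,3)–P(3,4)≠ Q(3,3)–P(4,3)≠ P(3,4)–Q(4,4)≠  → 5/8 unlike.
Row 4: Q(4,0)–Q(5,0)= Q(4,2)–P(4,3)≠ Q(4,2)–P(5,2)≠ P(4,3)–Q(4,4)≠ Q(4,4)–Q(4,5)= Q(4,4)–P(5,4)≠ Q(4,5)–Q(5,5)=  → 4/7 unlike.
Row 5: Q(5,0)–Q(5,1)= Q(5,1)–P(5,2)≠ P(5,4)–Q(5,5)≠  → 2/3 unlike.
Total adjacent occupied pairs: 41; unlike-type pairs: 17.

17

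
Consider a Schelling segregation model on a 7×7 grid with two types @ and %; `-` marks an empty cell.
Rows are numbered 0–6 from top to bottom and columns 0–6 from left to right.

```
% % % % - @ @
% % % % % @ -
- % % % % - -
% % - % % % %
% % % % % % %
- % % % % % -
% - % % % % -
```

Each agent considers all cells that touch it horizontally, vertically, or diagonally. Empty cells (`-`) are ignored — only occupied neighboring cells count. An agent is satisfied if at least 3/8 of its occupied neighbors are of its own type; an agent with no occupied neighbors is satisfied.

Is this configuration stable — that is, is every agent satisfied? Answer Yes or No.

Yes

(0,0)% 3/3 satisfied
(0,1)% 5/5 satisfied
(0,2)% 5/5 satisfied
(0,3)% 4/4 satisfied
(0,5)@ 2/3 satisfied
(0,6)@ 2/2 satisfied
(1,0)% 4/4 satisfied
(1,1)% 7/7 satisfied
(1,2)% 8/8 satisfied
(1,3)% 7/7 satisfied
(1,4)% 4/6 satisfied
(1,5)@ 2/4 satisfied
(2,1)% 6/6 satisfied
(2,2)% 7/7 satisfied
(2,3)% 7/7 satisfied
(2,4)% 6/7 satisfied
(3,0)% 4/4 satisfied
(3,1)% 6/6 satisfied
(3,3)% 7/7 satisfied
(3,4)% 7/7 satisfied
(3,5)% 6/6 satisfied
(3,6)% 3/3 satisfied
(4,0)% 4/4 satisfied
(4,1)% 6/6 satisfied
(4,2)% 7/7 satisfied
(4,3)% 7/7 satisfied
(4,4)% 8/8 satisfied
(4,5)% 7/7 satisfied
(4,6)% 4/4 satisfied
(5,1)% 6/6 satisfied
(5,2)% 7/7 satisfied
(5,3)% 8/8 satisfied
(5,4)% 8/8 satisfied
(5,5)% 6/6 satisfied
(6,0)% 1/1 satisfied
(6,2)% 4/4 satisfied
(6,3)% 5/5 satisfied
(6,4)% 5/5 satisfied
(6,5)% 3/3 satisfied
All meet the threshold, so the configuration is stable.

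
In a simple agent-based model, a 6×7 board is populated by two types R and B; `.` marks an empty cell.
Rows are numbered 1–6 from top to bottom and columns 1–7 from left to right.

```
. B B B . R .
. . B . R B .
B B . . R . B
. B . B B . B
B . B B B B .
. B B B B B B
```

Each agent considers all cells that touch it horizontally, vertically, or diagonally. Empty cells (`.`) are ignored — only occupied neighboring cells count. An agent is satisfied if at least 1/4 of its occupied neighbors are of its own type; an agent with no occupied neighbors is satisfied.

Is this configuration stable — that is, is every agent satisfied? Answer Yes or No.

(1,2)B 2/2 ok
(1,3)B 3/3 ok
(1,4)B 2/3 ok
(1,6)R 1/2 ok
(2,3)B 4/4 ok
(2,5)R 2/4 ok
(2,6)B 1/4 ok
(3,1)B 2/2 ok
(3,2)B 3/3 ok
(3,5)R 1/4 ok
(3,7)B 2/2 ok
(4,2)B 4/4 ok
(4,4)B 4/5 ok
(4,5)B 4/5 ok
(4,7)B 2/2 ok
(5,1)B 2/2 ok
(5,3)B 6/6 ok
(5,4)B 7/7 ok
(5,5)B 7/7 ok
(5,6)B 6/6 ok
(6,2)B 3/3 ok
(6,3)B 4/4 ok
(6,4)B 5/5 ok
(6,5)B 5/5 ok
(6,6)B 4/4 ok
(6,7)B 2/2 ok
All meet the threshold, so the configuration is stable.

Yes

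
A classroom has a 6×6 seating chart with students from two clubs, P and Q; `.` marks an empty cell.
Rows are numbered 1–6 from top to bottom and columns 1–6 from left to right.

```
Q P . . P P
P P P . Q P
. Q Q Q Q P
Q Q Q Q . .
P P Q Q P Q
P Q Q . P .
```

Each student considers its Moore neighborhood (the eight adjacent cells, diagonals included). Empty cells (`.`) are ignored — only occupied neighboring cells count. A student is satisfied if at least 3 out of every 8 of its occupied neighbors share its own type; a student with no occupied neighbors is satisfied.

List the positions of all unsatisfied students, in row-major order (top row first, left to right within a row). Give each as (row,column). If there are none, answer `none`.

(1,1), (2,5), (3,6), (5,2), (5,5), (5,6), (6,5)

(1,1)Q 0/3 unhappy
(1,2)P 3/4 ok
(1,5)P 2/3 ok
(1,6)P 2/3 ok
(2,1)P 2/4 ok
(2,2)P 3/6 ok
(2,3)P 2/5 ok
(2,5)Q 2/6 unhappy
(2,6)P 3/5 ok
(3,2)Q 4/7 ok
(3,3)Q 5/7 ok
(3,4)Q 5/6 ok
(3,5)Q 3/5 ok
(3,6)P 1/3 unhappy
(4,1)Q 2/4 ok
(4,2)Q 5/7 ok
(4,3)Q 7/8 ok
(4,4)Q 6/7 ok
(5,1)P 2/5 ok
(5,2)P 2/8 unhappy
(5,3)Q 6/7 ok
(5,4)Q 4/6 ok
(5,5)P 1/4 unhappy
(5,6)Q 0/2 unhappy
(6,1)P 2/3 ok
(6,2)Q 2/5 ok
(6,3)Q 3/4 ok
(6,5)P 1/3 unhappy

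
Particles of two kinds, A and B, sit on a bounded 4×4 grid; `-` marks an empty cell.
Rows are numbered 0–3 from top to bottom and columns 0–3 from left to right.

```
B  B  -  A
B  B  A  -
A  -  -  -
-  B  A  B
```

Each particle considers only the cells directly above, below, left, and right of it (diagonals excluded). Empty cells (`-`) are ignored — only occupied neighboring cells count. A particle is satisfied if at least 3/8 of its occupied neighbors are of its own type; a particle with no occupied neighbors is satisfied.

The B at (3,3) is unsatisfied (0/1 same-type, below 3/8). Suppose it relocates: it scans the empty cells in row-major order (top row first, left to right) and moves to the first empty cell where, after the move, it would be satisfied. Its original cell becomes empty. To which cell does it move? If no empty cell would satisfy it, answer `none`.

(2,1)

Vacating (3,3). Empty cells in order:
  (0,2): 1/3 same-type → still unsatisfied.
  (1,3): 0/2 same-type → still unsatisfied.
  (2,1): 2/3 same-type → satisfied — stop here.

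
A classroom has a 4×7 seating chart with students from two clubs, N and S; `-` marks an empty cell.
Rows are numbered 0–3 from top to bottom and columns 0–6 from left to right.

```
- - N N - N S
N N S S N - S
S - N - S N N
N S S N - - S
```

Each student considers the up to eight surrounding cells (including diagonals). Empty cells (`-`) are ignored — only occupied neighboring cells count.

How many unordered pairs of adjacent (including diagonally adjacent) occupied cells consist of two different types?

Scan each occupied cell's neighbors to the right and below (and the two forward diagonals) so each pair is counted once.
Row 0: N(0,2)–N(0,3)= N(0,2)–S(1,2)≠ N(0,2)–S(1,3)≠ N(0,2)–N(1,1)= N(0,3)–S(1,3)≠ N(0,3)–N(1,4)= N(0,3)–S(1,2)≠ N(0,5)–S(0,6)≠ N(0,5)–S(1,6)≠ N(0,5)–N(1,4)= S(0,6)–S(1,6)=  → 6/11 unlike.
Row 1: N(1,0)–N(1,1)= N(1,0)–S(2,0)≠ N(1,1)–S(1,2)≠ N(1,1)–N(2,2)= N(1,1)–S(2,0)≠ S(1,2)–S(1,3)= S(1,2)–N(2,2)≠ S(1,3)–N(1,4)≠ S(1,3)–S(2,4)= S(1,3)–N(2,2)≠ N(1,4)–S(2,4)≠ N(1,4)–N(2,5)= S(1,6)–N(2,6)≠ S(1,6)–N(2,5)≠  → 9/14 unlike.
Row 2: S(2,0)–N(3,0)≠ S(2,0)–S(3,1)= N(2,2)–S(3,2)≠ N(2,2)–N(3,3)= N(2,2)–S(3,1)≠ S(2,4)–N(2,5)≠ S(2,4)–N(3,3)≠ N(2,5)–N(2,6)= N(2,5)–S(3,6)≠ N(2,6)–S(3,6)≠  → 7/10 unlike.
Row 3: N(3,0)–S(3,1)≠ S(3,1)–S(3,2)= S(3,2)–N(3,3)≠  → 2/3 unlike.
Total adjacent occupied pairs: 38; unlike-type pairs: 24.

24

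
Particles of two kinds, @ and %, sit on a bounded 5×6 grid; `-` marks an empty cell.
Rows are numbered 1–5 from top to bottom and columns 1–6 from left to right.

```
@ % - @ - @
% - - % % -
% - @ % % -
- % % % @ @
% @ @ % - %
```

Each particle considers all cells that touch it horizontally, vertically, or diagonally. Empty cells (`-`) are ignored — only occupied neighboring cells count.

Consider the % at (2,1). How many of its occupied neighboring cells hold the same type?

2

Occupied neighbors of (2,1): (1,1)=@, (1,2)=%, (3,1)=%.
Same type (%): 2 of 3.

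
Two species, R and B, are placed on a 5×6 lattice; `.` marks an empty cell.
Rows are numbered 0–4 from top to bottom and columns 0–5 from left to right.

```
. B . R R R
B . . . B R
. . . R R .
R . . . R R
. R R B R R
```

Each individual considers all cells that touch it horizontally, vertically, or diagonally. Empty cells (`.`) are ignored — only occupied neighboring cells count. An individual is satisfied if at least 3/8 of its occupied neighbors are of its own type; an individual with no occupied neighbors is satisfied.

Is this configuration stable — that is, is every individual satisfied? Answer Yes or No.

No

Row 0: (0,1)B 1/1 ✓ · (0,3)R 1/2 ✓ · (0,4)R 3/4 ✓ · (0,5)R 2/3 ✓
Row 1: (1,0)B 1/1 ✓ · (1,4)B 0/6 ✗ · (1,5)R 3/4 ✓
Row 2: (2,3)R 2/3 ✓ · (2,4)R 4/5 ✓
Row 3: (3,0)R 1/1 ✓ · (3,4)R 5/6 ✓ · (3,5)R 4/4 ✓
Row 4: (4,1)R 2/2 ✓ · (4,2)R 1/2 ✓ · (4,3)B 0/3 ✗ · (4,4)R 3/4 ✓ · (4,5)R 3/3 ✓
For instance (1,4) has only 0/6 same-type neighbors, below 3/8.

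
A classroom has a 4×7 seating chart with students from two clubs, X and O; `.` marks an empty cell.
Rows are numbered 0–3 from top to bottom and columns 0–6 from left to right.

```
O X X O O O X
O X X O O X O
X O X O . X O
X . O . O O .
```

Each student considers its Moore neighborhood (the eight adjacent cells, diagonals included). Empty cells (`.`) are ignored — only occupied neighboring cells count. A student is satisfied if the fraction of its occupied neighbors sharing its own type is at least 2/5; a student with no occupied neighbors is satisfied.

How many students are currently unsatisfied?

(0,0)O 1/3 ✗
(0,1)X 3/5 ✓
(0,2)X 3/5 ✓
(0,3)O 3/5 ✓
(0,4)O 4/5 ✓
(0,5)O 3/5 ✓
(0,6)X 1/3 ✗
(1,0)O 2/5 ✓
(1,1)X 5/8 ✓
(1,2)X 4/8 ✓
(1,3)O 4/7 ✓
(1,4)O 5/7 ✓
(1,5)X 2/7 ✗
(1,6)O 2/5 ✓
(2,0)X 2/4 ✓
(2,1)O 2/7 ✗
(2,2)X 2/6 ✗
(2,3)O 4/6 ✓
(2,5)X 1/6 ✗
(2,6)O 2/4 ✓
(3,0)X 1/2 ✓
(3,2)O 2/3 ✓
(3,4)O 2/3 ✓
(3,5)O 2/3 ✓
Unsatisfied: (0,0), (0,6), (1,5), (2,1), (2,2), (2,5) — 6 in total.

6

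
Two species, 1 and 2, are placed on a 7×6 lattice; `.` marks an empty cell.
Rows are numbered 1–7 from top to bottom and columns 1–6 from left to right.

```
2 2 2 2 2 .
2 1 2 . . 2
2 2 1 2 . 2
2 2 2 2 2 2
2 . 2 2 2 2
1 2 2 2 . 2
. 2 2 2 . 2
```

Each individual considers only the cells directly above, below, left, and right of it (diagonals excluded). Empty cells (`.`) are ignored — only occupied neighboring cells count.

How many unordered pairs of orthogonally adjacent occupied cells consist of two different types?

10

Scan each occupied cell's neighbors to the right and below so each pair is counted once.
Row 1: 2(1,1)–2(1,2)= 2(1,1)–2(2,1)= 2(1,2)–2(1,3)= 2(1,2)–1(2,2)≠ 2(1,3)–2(1,4)= 2(1,3)–2(2,3)= 2(1,4)–2(1,5)=  → 1/7 unlike.
Row 2: 2(2,1)–1(2,2)≠ 2(2,1)–2(3,1)= 1(2,2)–2(2,3)≠ 1(2,2)–2(3,2)≠ 2(2,3)–1(3,3)≠ 2(2,6)–2(3,6)=  → 4/6 unlike.
Row 3: 2(3,1)–2(3,2)= 2(3,1)–2(4,1)= 2(3,2)–1(3,3)≠ 2(3,2)–2(4,2)= 1(3,3)–2(3,4)≠ 1(3,3)–2(4,3)≠ 2(3,4)–2(4,4)= 2(3,6)–2(4,6)=  → 3/8 unlike.
Row 4: 2(4,1)–2(4,2)= 2(4,1)–2(5,1)= 2(4,2)–2(4,3)= 2(4,3)–2(4,4)= 2(4,3)–2(5,3)= 2(4,4)–2(4,5)= 2(4,4)–2(5,4)= 2(4,5)–2(4,6)= 2(4,5)–2(5,5)= 2(4,6)–2(5,6)=  → 0/10 unlike.
Row 5: 2(5,1)–1(6,1)≠ 2(5,3)–2(5,4)= 2(5,3)–2(6,3)= 2(5,4)–2(5,5)= 2(5,4)–2(6,4)= 2(5,5)–2(5,6)= 2(5,6)–2(6,6)=  → 1/7 unlike.
Row 6: 1(6,1)–2(6,2)≠ 2(6,2)–2(6,3)= 2(6,2)–2(7,2)= 2(6,3)–2(6,4)= 2(6,3)–2(7,3)= 2(6,4)–2(7,4)= 2(6,6)–2(7,6)=  → 1/7 unlike.
Row 7: 2(7,2)–2(7,3)= 2(7,3)–2(7,4)=  → 0/2 unlike.
Total adjacent occupied pairs: 47; unlike-type pairs: 10.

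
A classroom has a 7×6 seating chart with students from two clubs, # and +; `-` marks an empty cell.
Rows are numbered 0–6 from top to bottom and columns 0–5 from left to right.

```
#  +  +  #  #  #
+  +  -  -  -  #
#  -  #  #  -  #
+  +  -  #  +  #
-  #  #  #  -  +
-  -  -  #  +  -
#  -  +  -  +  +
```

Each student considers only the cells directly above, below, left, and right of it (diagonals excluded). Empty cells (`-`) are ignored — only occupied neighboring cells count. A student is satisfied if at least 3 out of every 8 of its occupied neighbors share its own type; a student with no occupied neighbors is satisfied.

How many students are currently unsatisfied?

6

Row 0: (0,0)# 0/2 unhappy · (0,1)+ 2/3 ok · (0,2)+ 1/2 ok · (0,3)# 1/2 ok · (0,4)# 2/2 ok · (0,5)# 2/2 ok
Row 1: (1,0)+ 1/3 unhappy · (1,1)+ 2/2 ok · (1,5)# 2/2 ok
Row 2: (2,0)# 0/2 unhappy · (2,2)# 1/1 ok · (2,3)# 2/2 ok · (2,5)# 2/2 ok
Row 3: (3,0)+ 1/2 ok · (3,1)+ 1/2 ok · (3,3)# 2/3 ok · (3,4)+ 0/2 unhappy · (3,5)# 1/3 unhappy
Row 4: (4,1)# 1/2 ok · (4,2)# 2/2 ok · (4,3)# 3/3 ok · (4,5)+ 0/1 unhappy
Row 5: (5,3)# 1/2 ok · (5,4)+ 1/2 ok
Row 6: (6,0)# 0/0 ok · (6,2)+ 0/0 ok · (6,4)+ 2/2 ok · (6,5)+ 1/1 ok
Unsatisfied: (0,0), (1,0), (2,0), (3,4), (3,5), (4,5) — 6 in total.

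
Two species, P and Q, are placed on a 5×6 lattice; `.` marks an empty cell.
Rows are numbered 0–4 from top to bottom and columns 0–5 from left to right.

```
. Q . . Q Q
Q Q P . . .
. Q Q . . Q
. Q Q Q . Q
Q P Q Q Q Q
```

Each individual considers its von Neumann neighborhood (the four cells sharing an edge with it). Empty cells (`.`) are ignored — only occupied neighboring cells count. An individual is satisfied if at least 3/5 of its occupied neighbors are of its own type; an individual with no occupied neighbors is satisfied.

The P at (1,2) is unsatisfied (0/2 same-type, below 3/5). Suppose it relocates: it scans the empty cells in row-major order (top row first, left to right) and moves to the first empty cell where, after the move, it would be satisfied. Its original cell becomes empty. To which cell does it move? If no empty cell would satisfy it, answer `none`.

(1,3)

Vacating (1,2). Empty cells in order:
  (0,0): 0/2 same-type → still unsatisfied.
  (0,2): 0/1 same-type → still unsatisfied.
  (0,3): 0/1 same-type → still unsatisfied.
  (1,3): 0/0 same-type → satisfied — stop here.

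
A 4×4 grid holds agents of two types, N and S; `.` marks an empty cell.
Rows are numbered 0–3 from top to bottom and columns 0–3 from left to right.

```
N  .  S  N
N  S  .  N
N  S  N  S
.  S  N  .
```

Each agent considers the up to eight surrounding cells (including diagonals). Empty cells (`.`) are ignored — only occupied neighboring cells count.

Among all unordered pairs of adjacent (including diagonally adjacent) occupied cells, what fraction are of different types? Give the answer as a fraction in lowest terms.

Scan each occupied cell's neighbors to the right and below (and the two forward diagonals) so each pair is counted once.
Row 0: N(0,0)–N(1,0)= N(0,0)–S(1,1)≠ S(0,2)–N(0,3)≠ S(0,2)–N(1,3)≠ S(0,2)–S(1,1)= N(0,3)–N(1,3)=  → 3/6 unlike.
Row 1: N(1,0)–S(1,1)≠ N(1,0)–N(2,0)= N(1,0)–S(2,1)≠ S(1,1)–S(2,1)= S(1,1)–N(2,2)≠ S(1,1)–N(2,0)≠ N(1,3)–S(2,3)≠ N(1,3)–N(2,2)=  → 5/8 unlike.
Row 2: N(2,0)–S(2,1)≠ N(2,0)–S(3,1)≠ S(2,1)–N(2,2)≠ S(2,1)–S(3,1)= S(2,1)–N(3,2)≠ N(2,2)–S(2,3)≠ N(2,2)–N(3,2)= N(2,2)–S(3,1)≠ S(2,3)–N(3,2)≠  → 7/9 unlike.
Row 3: S(3,1)–N(3,2)≠  → 1/1 unlike.
Total adjacent occupied pairs: 24; unlike-type pairs: 16.
16/24 reduces to 2/3.

2/3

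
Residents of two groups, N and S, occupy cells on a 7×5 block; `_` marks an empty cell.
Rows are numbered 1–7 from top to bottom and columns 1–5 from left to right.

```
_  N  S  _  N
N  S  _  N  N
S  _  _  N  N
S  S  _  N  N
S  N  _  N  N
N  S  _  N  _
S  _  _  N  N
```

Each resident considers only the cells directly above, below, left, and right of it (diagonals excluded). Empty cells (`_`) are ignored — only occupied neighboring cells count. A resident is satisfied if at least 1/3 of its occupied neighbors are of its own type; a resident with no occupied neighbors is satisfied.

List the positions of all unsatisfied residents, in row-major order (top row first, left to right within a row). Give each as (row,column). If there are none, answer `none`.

Row 1: (1,2)N 0/2 ✗ · (1,3)S 0/1 ✗ · (1,5)N 1/1 ✓
Row 2: (2,1)N 0/2 ✗ · (2,2)S 0/2 ✗ · (2,4)N 2/2 ✓ · (2,5)N 3/3 ✓
Row 3: (3,1)S 1/2 ✓ · (3,4)N 3/3 ✓ · (3,5)N 3/3 ✓
Row 4: (4,1)S 3/3 ✓ · (4,2)S 1/2 ✓ · (4,4)N 3/3 ✓ · (4,5)N 3/3 ✓
Row 5: (5,1)S 1/3 ✓ · (5,2)N 0/3 ✗ · (5,4)N 3/3 ✓ · (5,5)N 2/2 ✓
Row 6: (6,1)N 0/3 ✗ · (6,2)S 0/2 ✗ · (6,4)N 2/2 ✓
Row 7: (7,1)S 0/1 ✗ · (7,4)N 2/2 ✓ · (7,5)N 1/1 ✓

(1,2), (1,3), (2,1), (2,2), (5,2), (6,1), (6,2), (7,1)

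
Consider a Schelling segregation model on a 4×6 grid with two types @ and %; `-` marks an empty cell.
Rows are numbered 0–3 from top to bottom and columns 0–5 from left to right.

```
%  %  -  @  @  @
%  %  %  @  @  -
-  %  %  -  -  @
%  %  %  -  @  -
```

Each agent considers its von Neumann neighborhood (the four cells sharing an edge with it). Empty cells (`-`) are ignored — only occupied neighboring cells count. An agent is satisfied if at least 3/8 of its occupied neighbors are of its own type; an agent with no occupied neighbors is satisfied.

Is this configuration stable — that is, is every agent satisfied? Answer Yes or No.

Row 0: (0,0)% 2/2 ok · (0,1)% 2/2 ok · (0,3)@ 2/2 ok · (0,4)@ 3/3 ok · (0,5)@ 1/1 ok
Row 1: (1,0)% 2/2 ok · (1,1)% 4/4 ok · (1,2)% 2/3 ok · (1,3)@ 2/3 ok · (1,4)@ 2/2 ok
Row 2: (2,1)% 3/3 ok · (2,2)% 3/3 ok · (2,5)@ 0/0 ok
Row 3: (3,0)% 1/1 ok · (3,1)% 3/3 ok · (3,2)% 2/2 ok · (3,4)@ 0/0 ok
All meet the threshold, so the configuration is stable.

Yes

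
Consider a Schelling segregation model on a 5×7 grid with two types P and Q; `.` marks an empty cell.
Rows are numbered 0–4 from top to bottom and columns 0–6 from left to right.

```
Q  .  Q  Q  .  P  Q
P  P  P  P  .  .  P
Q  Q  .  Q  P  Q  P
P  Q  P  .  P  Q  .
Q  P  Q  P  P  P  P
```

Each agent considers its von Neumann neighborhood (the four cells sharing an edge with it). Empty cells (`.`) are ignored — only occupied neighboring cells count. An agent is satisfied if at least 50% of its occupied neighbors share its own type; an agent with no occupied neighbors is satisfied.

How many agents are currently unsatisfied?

16

(0,0)Q 0/1 not
(0,2)Q 1/2 satisfied
(0,3)Q 1/2 satisfied
(0,5)P 0/1 not
(0,6)Q 0/2 not
(1,0)P 1/3 not
(1,1)P 2/3 satisfied
(1,2)P 2/3 satisfied
(1,3)P 1/3 not
(1,6)P 1/2 satisfied
(2,0)Q 1/3 not
(2,1)Q 2/3 satisfied
(2,3)Q 0/2 not
(2,4)P 1/3 not
(2,5)Q 1/3 not
(2,6)P 1/2 satisfied
(3,0)P 0/3 not
(3,1)Q 1/4 not
(3,2)P 0/2 not
(3,4)P 2/3 satisfied
(3,5)Q 1/3 not
(4,0)Q 0/2 not
(4,1)P 0/3 not
(4,2)Q 0/3 not
(4,3)P 1/2 satisfied
(4,4)P 3/3 satisfied
(4,5)P 2/3 satisfied
(4,6)P 1/1 satisfied
Unsatisfied: (0,0), (0,5), (0,6), (1,0), (1,3), (2,0), (2,3), (2,4), (2,5), (3,0), (3,1), (3,2), (3,5), (4,0), (4,1), (4,2) — 16 in total.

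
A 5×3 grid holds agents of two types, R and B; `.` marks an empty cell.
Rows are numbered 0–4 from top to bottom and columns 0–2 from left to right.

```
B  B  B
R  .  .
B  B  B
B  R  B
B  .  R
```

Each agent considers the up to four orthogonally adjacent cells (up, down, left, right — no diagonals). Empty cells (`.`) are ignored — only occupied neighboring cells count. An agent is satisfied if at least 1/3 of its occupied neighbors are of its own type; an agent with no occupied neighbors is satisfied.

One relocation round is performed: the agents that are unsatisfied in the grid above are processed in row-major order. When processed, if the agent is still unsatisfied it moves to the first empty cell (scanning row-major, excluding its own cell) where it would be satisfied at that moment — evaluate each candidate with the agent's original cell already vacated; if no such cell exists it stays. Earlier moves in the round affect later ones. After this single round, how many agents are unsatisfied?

1

Initially unsatisfied (in order): (1,0), (3,1), (4,2).
  (1,0) → (4,1).
  (3,1): no empty cell satisfies it; stays.
  (4,2): now satisfied by earlier moves; stays.
Resulting grid:
B B B
. . .
B B B
B R B
B R R
Unsatisfied now: (3,1).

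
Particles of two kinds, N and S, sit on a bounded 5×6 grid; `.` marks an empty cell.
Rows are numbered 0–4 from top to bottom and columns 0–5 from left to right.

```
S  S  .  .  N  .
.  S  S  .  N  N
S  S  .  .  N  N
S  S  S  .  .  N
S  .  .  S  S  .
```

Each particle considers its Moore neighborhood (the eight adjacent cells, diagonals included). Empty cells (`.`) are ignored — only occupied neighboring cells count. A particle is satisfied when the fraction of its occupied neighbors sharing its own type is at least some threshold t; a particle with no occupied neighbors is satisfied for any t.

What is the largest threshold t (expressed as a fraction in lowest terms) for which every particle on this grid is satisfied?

Row 0: (0,0)S 2/2 · (0,1)S 3/3 · (0,4)N 2/2
Row 1: (1,1)S 5/5 · (1,2)S 3/3 · (1,4)N 4/4 · (1,5)N 4/4
Row 2: (2,0)S 4/4 · (2,1)S 6/6 · (2,4)N 4/4 · (2,5)N 4/4
Row 3: (3,0)S 4/4 · (3,1)S 5/5 · (3,2)S 3/3 · (3,5)N 2/3
Row 4: (4,0)S 2/2 · (4,3)S 2/2 · (4,4)S 1/2
The smallest same-type fraction is 1/2 at (4,4), which reduces to 1/2. Any threshold above that leaves this particle unsatisfied.

1/2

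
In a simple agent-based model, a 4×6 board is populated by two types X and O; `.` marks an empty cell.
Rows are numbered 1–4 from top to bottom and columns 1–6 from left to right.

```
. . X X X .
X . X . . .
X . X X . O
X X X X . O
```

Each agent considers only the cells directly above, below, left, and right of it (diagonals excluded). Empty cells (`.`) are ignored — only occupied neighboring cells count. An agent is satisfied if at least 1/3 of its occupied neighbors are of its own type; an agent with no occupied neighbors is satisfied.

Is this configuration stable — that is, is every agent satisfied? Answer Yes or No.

Row 1: (1,3)X 2/2 satisfied · (1,4)X 2/2 satisfied · (1,5)X 1/1 satisfied
Row 2: (2,1)X 1/1 satisfied · (2,3)X 2/2 satisfied
Row 3: (3,1)X 2/2 satisfied · (3,3)X 3/3 satisfied · (3,4)X 2/2 satisfied · (3,6)O 1/1 satisfied
Row 4: (4,1)X 2/2 satisfied · (4,2)X 2/2 satisfied · (4,3)X 3/3 satisfied · (4,4)X 2/2 satisfied · (4,6)O 1/1 satisfied
All meet the threshold, so the configuration is stable.

Yes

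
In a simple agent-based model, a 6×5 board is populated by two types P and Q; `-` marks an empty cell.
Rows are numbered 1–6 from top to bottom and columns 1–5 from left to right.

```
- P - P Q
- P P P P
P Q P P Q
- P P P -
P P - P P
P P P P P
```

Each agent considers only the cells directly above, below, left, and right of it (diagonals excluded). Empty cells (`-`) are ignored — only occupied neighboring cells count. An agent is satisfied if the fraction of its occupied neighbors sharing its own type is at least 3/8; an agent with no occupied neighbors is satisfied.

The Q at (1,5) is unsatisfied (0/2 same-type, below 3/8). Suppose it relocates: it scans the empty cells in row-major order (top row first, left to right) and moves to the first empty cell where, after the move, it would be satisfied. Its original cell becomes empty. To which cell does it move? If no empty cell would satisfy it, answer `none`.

none

Vacating (1,5). Empty cells in order:
  (1,1): 0/1 same-type → still unsatisfied.
  (1,3): 0/3 same-type → still unsatisfied.
  (2,1): 0/2 same-type → still unsatisfied.
  (4,1): 0/3 same-type → still unsatisfied.
  (4,5): 1/3 same-type → still unsatisfied.
  (5,3): 0/4 same-type → still unsatisfied.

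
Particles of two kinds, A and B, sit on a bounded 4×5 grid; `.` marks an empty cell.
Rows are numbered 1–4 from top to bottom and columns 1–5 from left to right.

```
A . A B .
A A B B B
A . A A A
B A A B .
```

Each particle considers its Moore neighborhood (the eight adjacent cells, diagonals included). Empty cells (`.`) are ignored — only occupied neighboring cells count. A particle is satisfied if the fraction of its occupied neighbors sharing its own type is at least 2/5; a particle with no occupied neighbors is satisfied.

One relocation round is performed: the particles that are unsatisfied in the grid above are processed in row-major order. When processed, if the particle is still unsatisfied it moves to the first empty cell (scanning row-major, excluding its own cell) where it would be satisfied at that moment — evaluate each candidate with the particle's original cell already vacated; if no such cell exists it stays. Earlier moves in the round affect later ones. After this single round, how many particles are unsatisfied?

0

Initially unsatisfied (in order): (1,3), (2,3), (3,5), (4,1), (4,4).
  (1,3) → (1,2).
  (2,3) → (1,3).
  (3,5) → (2,3).
  (4,1) → (1,5).
  (4,4) → (3,5).
Resulting grid:
A A B B B
A A A B B
A . A A B
. A A . .
All satisfied now.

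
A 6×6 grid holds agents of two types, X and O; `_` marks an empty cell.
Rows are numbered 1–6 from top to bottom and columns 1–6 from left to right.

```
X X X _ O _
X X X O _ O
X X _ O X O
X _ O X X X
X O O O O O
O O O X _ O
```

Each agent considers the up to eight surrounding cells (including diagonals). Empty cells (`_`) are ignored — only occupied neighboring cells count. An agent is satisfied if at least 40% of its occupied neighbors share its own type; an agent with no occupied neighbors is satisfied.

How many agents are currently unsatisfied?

6

Row 1: (1,1)X 3/3 ok · (1,2)X 5/5 ok · (1,3)X 3/4 ok · (1,5)O 2/2 ok
Row 2: (2,1)X 5/5 ok · (2,2)X 7/7 ok · (2,3)X 4/6 ok · (2,4)O 2/5 ok · (2,6)O 2/3 ok
Row 3: (3,1)X 4/4 ok · (3,2)X 5/6 ok · (3,4)O 2/6 unhappy · (3,5)X 3/7 ok · (3,6)O 1/4 unhappy
Row 4: (4,1)X 3/4 ok · (4,3)O 4/6 ok · (4,4)X 2/7 unhappy · (4,5)X 3/8 unhappy · (4,6)X 2/5 ok
Row 5: (5,1)X 1/4 unhappy · (5,2)O 5/7 ok · (5,3)O 5/7 ok · (5,4)O 4/7 ok · (5,5)O 3/7 ok · (5,6)O 2/4 ok
Row 6: (6,1)O 2/3 ok · (6,2)O 4/5 ok · (6,3)O 4/5 ok · (6,4)X 0/4 unhappy · (6,6)O 2/2 ok
Unsatisfied: (3,4), (3,6), (4,4), (4,5), (5,1), (6,4) — 6 in total.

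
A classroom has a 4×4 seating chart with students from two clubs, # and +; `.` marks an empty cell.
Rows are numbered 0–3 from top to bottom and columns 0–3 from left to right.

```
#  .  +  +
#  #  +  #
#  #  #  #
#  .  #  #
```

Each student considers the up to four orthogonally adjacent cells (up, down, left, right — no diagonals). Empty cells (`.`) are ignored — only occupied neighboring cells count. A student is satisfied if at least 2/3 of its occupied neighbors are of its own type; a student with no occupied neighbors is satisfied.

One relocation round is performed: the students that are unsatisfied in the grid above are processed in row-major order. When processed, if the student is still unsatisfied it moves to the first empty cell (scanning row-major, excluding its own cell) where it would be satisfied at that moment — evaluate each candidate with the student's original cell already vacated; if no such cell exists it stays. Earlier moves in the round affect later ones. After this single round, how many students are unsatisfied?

Initially unsatisfied (in order): (0,3), (1,2), (1,3).
  (0,3): no empty cell satisfies it; stays.
  (1,2): no empty cell satisfies it; stays.
  (1,3) → (0,1).
Resulting grid:
# # + +
# # + .
# # # #
# . # #
Unsatisfied now: (1,2).

1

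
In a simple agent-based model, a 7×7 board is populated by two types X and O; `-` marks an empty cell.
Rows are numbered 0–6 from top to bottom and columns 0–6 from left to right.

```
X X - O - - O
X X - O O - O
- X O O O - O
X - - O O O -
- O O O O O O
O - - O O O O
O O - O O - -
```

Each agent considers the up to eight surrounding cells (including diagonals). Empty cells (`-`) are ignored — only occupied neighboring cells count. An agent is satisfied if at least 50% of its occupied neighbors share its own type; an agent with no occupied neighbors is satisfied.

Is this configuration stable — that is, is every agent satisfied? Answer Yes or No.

Row 0: (0,0)X 3/3 ✓ · (0,1)X 3/3 ✓ · (0,3)O 2/2 ✓ · (0,6)O 1/1 ✓
Row 1: (1,0)X 4/4 ✓ · (1,1)X 4/5 ✓ · (1,3)O 5/5 ✓ · (1,4)O 4/4 ✓ · (1,6)O 2/2 ✓
Row 2: (2,1)X 3/4 ✓ · (2,2)O 3/5 ✓ · (2,3)O 6/6 ✓ · (2,4)O 6/6 ✓ · (2,6)O 2/2 ✓
Row 3: (3,0)X 1/2 ✓ · (3,3)O 7/7 ✓ · (3,4)O 7/7 ✓ · (3,5)O 6/6 ✓
Row 4: (4,1)O 2/3 ✓ · (4,2)O 4/4 ✓ · (4,3)O 6/6 ✓ · (4,4)O 8/8 ✓ · (4,5)O 7/7 ✓ · (4,6)O 4/4 ✓
Row 5: (5,0)O 3/3 ✓ · (5,3)O 6/6 ✓ · (5,4)O 7/7 ✓ · (5,5)O 6/6 ✓ · (5,6)O 3/3 ✓
Row 6: (6,0)O 2/2 ✓ · (6,1)O 2/2 ✓ · (6,3)O 3/3 ✓ · (6,4)O 4/4 ✓
All meet the threshold, so the configuration is stable.

Yes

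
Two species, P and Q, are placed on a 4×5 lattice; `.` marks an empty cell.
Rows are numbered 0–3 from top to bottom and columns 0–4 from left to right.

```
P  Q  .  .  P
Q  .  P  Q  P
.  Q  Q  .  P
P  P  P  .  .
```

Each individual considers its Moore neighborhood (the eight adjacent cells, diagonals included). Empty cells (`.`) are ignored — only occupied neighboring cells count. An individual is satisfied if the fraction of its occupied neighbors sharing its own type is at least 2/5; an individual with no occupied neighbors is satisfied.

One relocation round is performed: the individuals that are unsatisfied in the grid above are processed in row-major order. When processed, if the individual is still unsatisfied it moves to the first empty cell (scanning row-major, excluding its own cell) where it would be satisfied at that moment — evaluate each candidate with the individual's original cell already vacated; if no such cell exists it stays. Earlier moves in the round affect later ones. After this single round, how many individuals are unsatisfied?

Initially unsatisfied (in order): (0,0), (0,1), (1,2), (1,3), (2,1), (3,2).
  (0,0) → (0,3).
  (0,1): now satisfied by earlier moves; stays.
  (1,2) → (2,0).
  (1,3) → (0,0).
  (2,1) → (0,2).
  (3,2): now satisfied by earlier moves; stays.
Resulting grid:
Q Q Q P P
Q . . . P
P . Q . P
P P P . .
Unsatisfied now: (2,2).

1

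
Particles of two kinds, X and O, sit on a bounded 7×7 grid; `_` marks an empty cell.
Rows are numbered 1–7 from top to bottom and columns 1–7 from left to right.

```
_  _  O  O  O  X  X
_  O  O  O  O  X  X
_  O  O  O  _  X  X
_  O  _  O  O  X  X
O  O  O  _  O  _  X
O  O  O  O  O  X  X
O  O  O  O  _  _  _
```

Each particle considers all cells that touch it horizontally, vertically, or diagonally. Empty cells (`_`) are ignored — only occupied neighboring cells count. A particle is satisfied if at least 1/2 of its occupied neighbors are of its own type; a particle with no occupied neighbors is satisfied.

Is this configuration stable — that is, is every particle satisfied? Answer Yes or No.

Yes

(1,3)O 4/4 satisfied
(1,4)O 5/5 satisfied
(1,5)O 3/5 satisfied
(1,6)X 3/5 satisfied
(1,7)X 3/3 satisfied
(2,2)O 4/4 satisfied
(2,3)O 7/7 satisfied
(2,4)O 7/7 satisfied
(2,5)O 4/7 satisfied
(2,6)X 5/7 satisfied
(2,7)X 5/5 satisfied
(3,2)O 4/4 satisfied
(3,3)O 7/7 satisfied
(3,4)O 6/6 satisfied
(3,6)X 5/7 satisfied
(3,7)X 5/5 satisfied
(4,2)O 5/5 satisfied
(4,4)O 5/5 satisfied
(4,5)O 3/5 satisfied
(4,6)X 4/6 satisfied
(4,7)X 4/4 satisfied
(5,1)O 4/4 satisfied
(5,2)O 6/6 satisfied
(5,3)O 6/6 satisfied
(5,5)O 4/6 satisfied
(5,7)X 4/4 satisfied
(6,1)O 5/5 satisfied
(6,2)O 8/8 satisfied
(6,3)O 7/7 satisfied
(6,4)O 6/6 satisfied
(6,5)O 3/4 satisfied
(6,6)X 2/4 satisfied
(6,7)X 2/2 satisfied
(7,1)O 3/3 satisfied
(7,2)O 5/5 satisfied
(7,3)O 5/5 satisfied
(7,4)O 4/4 satisfied
All meet the threshold, so the configuration is stable.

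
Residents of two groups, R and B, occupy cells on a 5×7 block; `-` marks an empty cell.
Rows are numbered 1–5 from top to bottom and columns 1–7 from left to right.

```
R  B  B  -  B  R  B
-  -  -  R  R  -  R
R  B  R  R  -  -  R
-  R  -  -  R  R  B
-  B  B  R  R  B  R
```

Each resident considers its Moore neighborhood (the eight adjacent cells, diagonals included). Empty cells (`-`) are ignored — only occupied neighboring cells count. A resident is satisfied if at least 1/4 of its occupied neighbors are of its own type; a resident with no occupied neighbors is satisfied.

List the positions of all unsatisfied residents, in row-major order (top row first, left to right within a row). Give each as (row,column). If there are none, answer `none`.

(1,1), (1,5), (1,7), (3,2), (5,6)

(1,1)R 0/1 ✗
(1,2)B 1/2 ✓
(1,3)B 1/2 ✓
(1,5)B 0/3 ✗
(1,6)R 2/4 ✓
(1,7)B 0/2 ✗
(2,4)R 3/5 ✓
(2,5)R 3/4 ✓
(2,7)R 2/3 ✓
(3,1)R 1/2 ✓
(3,2)B 0/3 ✗
(3,3)R 3/4 ✓
(3,4)R 4/4 ✓
(3,7)R 2/3 ✓
(4,2)R 2/5 ✓
(4,5)R 4/5 ✓
(4,6)R 4/6 ✓
(4,7)B 1/4 ✓
(5,2)B 1/2 ✓
(5,3)B 1/3 ✓
(5,4)R 2/3 ✓
(5,5)R 3/4 ✓
(5,6)B 1/5 ✗
(5,7)R 1/3 ✓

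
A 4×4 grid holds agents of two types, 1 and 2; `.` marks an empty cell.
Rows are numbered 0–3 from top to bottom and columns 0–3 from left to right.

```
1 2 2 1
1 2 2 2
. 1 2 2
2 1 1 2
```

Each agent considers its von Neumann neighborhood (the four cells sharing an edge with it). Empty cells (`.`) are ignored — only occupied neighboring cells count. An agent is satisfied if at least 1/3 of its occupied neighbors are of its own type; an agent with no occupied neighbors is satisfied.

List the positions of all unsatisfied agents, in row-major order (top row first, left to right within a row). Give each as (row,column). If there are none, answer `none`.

(0,3), (3,0)

Row 0: (0,0)1 1/2 ✓ · (0,1)2 2/3 ✓ · (0,2)2 2/3 ✓ · (0,3)1 0/2 ✗
Row 1: (1,0)1 1/2 ✓ · (1,1)2 2/4 ✓ · (1,2)2 4/4 ✓ · (1,3)2 2/3 ✓
Row 2: (2,1)1 1/3 ✓ · (2,2)2 2/4 ✓ · (2,3)2 3/3 ✓
Row 3: (3,0)2 0/1 ✗ · (3,1)1 2/3 ✓ · (3,2)1 1/3 ✓ · (3,3)2 1/2 ✓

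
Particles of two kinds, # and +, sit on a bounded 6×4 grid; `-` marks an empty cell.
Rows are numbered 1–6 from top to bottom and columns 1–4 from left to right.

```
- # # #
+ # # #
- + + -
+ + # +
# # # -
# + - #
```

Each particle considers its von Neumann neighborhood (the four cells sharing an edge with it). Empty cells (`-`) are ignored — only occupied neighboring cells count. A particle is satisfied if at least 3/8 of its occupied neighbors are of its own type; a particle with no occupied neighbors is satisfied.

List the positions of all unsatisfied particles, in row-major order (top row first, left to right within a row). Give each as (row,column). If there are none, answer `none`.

Row 1: (1,2)# 2/2 satisfied · (1,3)# 3/3 satisfied · (1,4)# 2/2 satisfied
Row 2: (2,1)+ 0/1 not · (2,2)# 2/4 satisfied · (2,3)# 3/4 satisfied · (2,4)# 2/2 satisfied
Row 3: (3,2)+ 2/3 satisfied · (3,3)+ 1/3 not
Row 4: (4,1)+ 1/2 satisfied · (4,2)+ 2/4 satisfied · (4,3)# 1/4 not · (4,4)+ 0/1 not
Row 5: (5,1)# 2/3 satisfied · (5,2)# 2/4 satisfied · (5,3)# 2/2 satisfied
Row 6: (6,1)# 1/2 satisfied · (6,2)+ 0/2 not · (6,4)# 0/0 satisfied

(2,1), (3,3), (4,3), (4,4), (6,2)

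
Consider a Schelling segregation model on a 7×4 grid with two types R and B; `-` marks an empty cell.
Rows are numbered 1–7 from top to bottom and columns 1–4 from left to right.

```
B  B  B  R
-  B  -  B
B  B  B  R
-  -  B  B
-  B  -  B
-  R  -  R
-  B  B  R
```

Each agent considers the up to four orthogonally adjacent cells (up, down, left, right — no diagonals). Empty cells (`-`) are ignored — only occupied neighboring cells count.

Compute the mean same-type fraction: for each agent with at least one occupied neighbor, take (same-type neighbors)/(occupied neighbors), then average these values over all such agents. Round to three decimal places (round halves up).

0.544

Row 1: (1,1)B 1/1 · (1,2)B 3/3 · (1,3)B 1/2 · (1,4)R 0/2
Row 2: (2,2)B 2/2 · (2,4)B 0/2
Row 3: (3,1)B 1/1 · (3,2)B 3/3 · (3,3)B 2/3 · (3,4)R 0/3
Row 4: (4,3)B 2/2 · (4,4)B 2/3
Row 5: (5,2)B 0/1 · (5,4)B 1/2
Row 6: (6,2)R 0/2 · (6,4)R 1/2
Row 7: (7,2)B 1/2 · (7,3)B 1/2 · (7,4)R 1/2
Sum over 19 agents: 1/1 + 3/3 + 1/2 + 0/2 + 2/2 + 0/2 + 1/1 + 3/3 + 2/3 + 0/3 + 2/2 + 2/3 + 0/1 + 1/2 + 0/2 + 1/2 + 1/2 + 1/2 + 1/2 = 31/3; mean = 31/3 ÷ 19 = 31/57 = 0.543859… → 0.544.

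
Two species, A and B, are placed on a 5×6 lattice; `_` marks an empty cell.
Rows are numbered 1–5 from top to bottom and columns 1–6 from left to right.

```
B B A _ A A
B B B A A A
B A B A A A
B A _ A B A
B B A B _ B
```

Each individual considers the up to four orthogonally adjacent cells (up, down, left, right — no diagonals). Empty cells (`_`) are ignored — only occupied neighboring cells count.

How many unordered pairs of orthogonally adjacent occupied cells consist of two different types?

Scan each occupied cell's neighbors to the right and below so each pair is counted once.
From row 1: 2 unlike of 8 pairs (running 2/8).
From row 2: 2 unlike of 11 pairs (running 4/19).
From row 3: 4 unlike of 10 pairs (running 8/29).
From row 4: 6 unlike of 7 pairs (running 14/36).
From row 5: 2 unlike of 3 pairs (running 16/39).
Total adjacent occupied pairs: 39; unlike-type pairs: 16.

16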